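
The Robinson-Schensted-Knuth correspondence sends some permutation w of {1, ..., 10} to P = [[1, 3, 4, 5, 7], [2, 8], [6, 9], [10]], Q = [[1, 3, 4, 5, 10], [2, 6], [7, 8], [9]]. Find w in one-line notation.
Reverse the RSK construction: for i from n down to 1, find the cell of Q containing i, remove the entry at that cell from P, and reverse-bump it up through P; the value ejected from row 1 is w(i).

Step i=10: Q has 10 at row 1, column 5; remove that cell from P, ejecting 7. So w(10) = 7. P is now [[1, 3, 4, 5], [2, 8], [6, 9], [10]].
Step i=9: Q has 9 at row 4, column 1; remove 10 from row 4 of P and reverse-bump: 10 enters row 3 and ejects 9; 9 enters row 2 and ejects 8; 8 enters row 1 and ejects 5. So w(9) = 5. P is now [[1, 3, 4, 8], [2, 9], [6, 10]].
Step i=8: Q has 8 at row 3, column 2; remove 10 from row 3 of P and reverse-bump: 10 enters row 2 and ejects 9; 9 enters row 1 and ejects 8. So w(8) = 8. P is now [[1, 3, 4, 9], [2, 10], [6]].
Step i=7: Q has 7 at row 3, column 1; remove 6 from row 3 of P and reverse-bump: 6 enters row 2 and ejects 2; 2 enters row 1 and ejects 1. So w(7) = 1. P is now [[2, 3, 4, 9], [6, 10]].
Step i=6: Q has 6 at row 2, column 2; remove 10 from row 2 of P and reverse-bump: 10 enters row 1 and ejects 9. So w(6) = 9. P is now [[2, 3, 4, 10], [6]].
Step i=5: Q has 5 at row 1, column 4; remove that cell from P, ejecting 10. So w(5) = 10. P is now [[2, 3, 4], [6]].
Step i=4: Q has 4 at row 1, column 3; remove that cell from P, ejecting 4. So w(4) = 4. P is now [[2, 3], [6]].
Step i=3: Q has 3 at row 1, column 2; remove that cell from P, ejecting 3. So w(3) = 3. P is now [[2], [6]].
Step i=2: Q has 2 at row 2, column 1; remove 6 from row 2 of P and reverse-bump: 6 enters row 1 and ejects 2. So w(2) = 2. P is now [[6]].
Step i=1: Q has 1 at row 1, column 1; remove that cell from P, ejecting 6. So w(1) = 6. P is now [].

So w = 6 2 3 4 10 9 1 8 5 7.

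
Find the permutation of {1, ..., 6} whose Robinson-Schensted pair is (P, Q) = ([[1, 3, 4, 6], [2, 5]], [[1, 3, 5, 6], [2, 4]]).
Reverse the RSK construction: for i from n down to 1, find the cell of Q containing i, remove the entry at that cell from P, and reverse-bump it up through P; the value ejected from row 1 is w(i).

Step i=6: Q has 6 at row 1, column 4; remove that cell from P, ejecting 6. So w(6) = 6. P is now [[1, 3, 4], [2, 5]].
Step i=5: Q has 5 at row 1, column 3; remove that cell from P, ejecting 4. So w(5) = 4. P is now [[1, 3], [2, 5]].
Step i=4: Q has 4 at row 2, column 2; remove 5 from row 2 of P and reverse-bump: 5 enters row 1 and ejects 3. So w(4) = 3. P is now [[1, 5], [2]].
Step i=3: Q has 3 at row 1, column 2; remove that cell from P, ejecting 5. So w(3) = 5. P is now [[1], [2]].
Step i=2: Q has 2 at row 2, column 1; remove 2 from row 2 of P and reverse-bump: 2 enters row 1 and ejects 1. So w(2) = 1. P is now [[2]].
Step i=1: Q has 1 at row 1, column 1; remove that cell from P, ejecting 2. So w(1) = 2. P is now [].

So w = 2 1 5 3 4 6.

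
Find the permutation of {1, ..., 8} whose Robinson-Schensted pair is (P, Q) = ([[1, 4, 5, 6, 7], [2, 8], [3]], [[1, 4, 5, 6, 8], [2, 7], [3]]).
Reverse the RSK construction: for i from n down to 1, find the cell of Q containing i, remove the entry at that cell from P, and reverse-bump it up through P; the value ejected from row 1 is w(i).

Step i=8: Q has 8 at row 1, column 5; remove that cell from P, ejecting 7. So w(8) = 7. P is now [[1, 4, 5, 6], [2, 8], [3]].
Step i=7: Q has 7 at row 2, column 2; remove 8 from row 2 of P and reverse-bump: 8 enters row 1 and ejects 6. So w(7) = 6. P is now [[1, 4, 5, 8], [2], [3]].
Step i=6: Q has 6 at row 1, column 4; remove that cell from P, ejecting 8. So w(6) = 8. P is now [[1, 4, 5], [2], [3]].
Step i=5: Q has 5 at row 1, column 3; remove that cell from P, ejecting 5. So w(5) = 5. P is now [[1, 4], [2], [3]].
Step i=4: Q has 4 at row 1, column 2; remove that cell from P, ejecting 4. So w(4) = 4. P is now [[1], [2], [3]].
Step i=3: Q has 3 at row 3, column 1; remove 3 from row 3 of P and reverse-bump: 3 enters row 2 and ejects 2; 2 enters row 1 and ejects 1. So w(3) = 1. P is now [[2], [3]].
Step i=2: Q has 2 at row 2, column 1; remove 3 from row 2 of P and reverse-bump: 3 enters row 1 and ejects 2. So w(2) = 2. P is now [[3]].
Step i=1: Q has 1 at row 1, column 1; remove that cell from P, ejecting 3. So w(1) = 3. P is now [].

So w = 3 2 1 4 5 8 6 7.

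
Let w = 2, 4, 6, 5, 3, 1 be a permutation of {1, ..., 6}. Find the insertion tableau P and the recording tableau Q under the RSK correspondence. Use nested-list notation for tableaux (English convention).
P = [[1, 3, 5], [2], [4], [6]], Q = [[1, 2, 3], [4], [5], [6]]

Insert each entry of the permutation into P by Schensted row insertion, recording in Q the position of each new cell.

Insert 2: appended to row 1. P = [[2]].
Insert 4: appended to row 1. P = [[2, 4]].
Insert 6: appended to row 1. P = [[2, 4, 6]].
Insert 5: 5 bumps 6 from row 1; 6 starts row 2. P = [[2, 4, 5], [6]].
Insert 3: 3 bumps 4 from row 1; 4 bumps 6 from row 2; 6 starts row 3. P = [[2, 3, 5], [4], [6]].
Insert 1: 1 bumps 2 from row 1; 2 bumps 4 from row 2; 4 bumps 6 from row 3; 6 starts row 4. P = [[1, 3, 5], [2], [4], [6]].

So P = [[1, 3, 5], [2], [4], [6]], Q = [[1, 2, 3], [4], [5], [6]].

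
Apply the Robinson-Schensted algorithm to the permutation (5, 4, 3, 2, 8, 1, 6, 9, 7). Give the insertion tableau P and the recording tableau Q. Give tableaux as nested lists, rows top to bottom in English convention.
Insert each entry of the permutation into P by Schensted row insertion, recording in Q the position of each new cell.

Insert 5: appended to row 1. P = [[5]].
Insert 4: 4 bumps 5 from row 1; 5 starts row 2. P = [[4], [5]].
Insert 3: 3 bumps 4 from row 1; 4 bumps 5 from row 2; 5 starts row 3. P = [[3], [4], [5]].
Insert 2: 2 bumps 3 from row 1; 3 bumps 4 from row 2; 4 bumps 5 from row 3; 5 starts row 4. P = [[2], [3], [4], [5]].
Insert 8: appended to row 1. P = [[2, 8], [3], [4], [5]].
Insert 1: 1 bumps 2 from row 1; 2 bumps 3 from row 2; 3 bumps 4 from row 3; 4 bumps 5 from row 4; 5 starts row 5. P = [[1, 8], [2], [3], [4], [5]].
Insert 6: 6 bumps 8 from row 1; 8 appends to row 2. P = [[1, 6], [2, 8], [3], [4], [5]].
Insert 9: appended to row 1. P = [[1, 6, 9], [2, 8], [3], [4], [5]].
Insert 7: 7 bumps 9 from row 1; 9 appends to row 2. P = [[1, 6, 7], [2, 8, 9], [3], [4], [5]].

So P = [[1, 6, 7], [2, 8, 9], [3], [4], [5]], Q = [[1, 5, 8], [2, 7, 9], [3], [4], [6]].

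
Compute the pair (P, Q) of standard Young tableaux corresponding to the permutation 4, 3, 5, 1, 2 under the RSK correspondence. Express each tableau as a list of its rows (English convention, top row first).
P = [[1, 2], [3, 5], [4]], Q = [[1, 3], [2, 5], [4]]

Insert each entry of the permutation into P by Schensted row insertion, recording in Q the position of each new cell.

Insert 4: appended to row 1. P = [[4]].
Insert 3: 3 bumps 4 from row 1; 4 starts row 2. P = [[3], [4]].
Insert 5: appended to row 1. P = [[3, 5], [4]].
Insert 1: 1 bumps 3 from row 1; 3 bumps 4 from row 2; 4 starts row 3. P = [[1, 5], [3], [4]].
Insert 2: 2 bumps 5 from row 1; 5 appends to row 2. P = [[1, 2], [3, 5], [4]].

So P = [[1, 2], [3, 5], [4]], Q = [[1, 3], [2, 5], [4]].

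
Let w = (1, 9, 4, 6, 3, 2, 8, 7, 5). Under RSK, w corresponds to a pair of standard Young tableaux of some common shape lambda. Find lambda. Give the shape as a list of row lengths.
[4, 2, 2, 1]

RSK row insertion gives P = [[1, 2, 5, 7], [3, 6], [4, 8], [9]], which has shape [4, 2, 2, 1].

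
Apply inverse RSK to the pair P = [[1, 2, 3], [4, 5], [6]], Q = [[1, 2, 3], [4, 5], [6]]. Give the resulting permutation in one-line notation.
Reverse RSK: for i = n, n-1, ..., 1, locate i in Q, remove the corresponding corner cell from P, and reverse-bump its entry up through P; the value ejected from row 1 is w(i).

So w = 1 4 6 2 5 3.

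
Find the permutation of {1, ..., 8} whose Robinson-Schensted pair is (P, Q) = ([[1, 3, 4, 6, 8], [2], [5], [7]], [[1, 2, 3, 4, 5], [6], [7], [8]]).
2 3 5 7 8 6 4 1

Reverse RSK: for i = n, n-1, ..., 1, locate i in Q, remove the corresponding corner cell from P, and reverse-bump its entry up through P; the value ejected from row 1 is w(i).

So w = 2 3 5 7 8 6 4 1.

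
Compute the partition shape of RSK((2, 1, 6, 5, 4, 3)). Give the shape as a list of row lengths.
Row-insert each entry into an empty tableau.

After inserting 2: P = [[2]].
After inserting 1: P = [[1], [2]].
After inserting 6: P = [[1, 6], [2]].
After inserting 5: P = [[1, 5], [2, 6]].
After inserting 4: P = [[1, 4], [2, 5], [6]].
After inserting 3: P = [[1, 3], [2, 4], [5], [6]].

The final insertion tableau P = [[1, 3], [2, 4], [5], [6]] has shape [2, 2, 1, 1].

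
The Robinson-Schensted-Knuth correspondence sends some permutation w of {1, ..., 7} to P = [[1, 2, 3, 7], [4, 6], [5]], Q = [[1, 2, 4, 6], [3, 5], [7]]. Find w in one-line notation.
Reverse the RSK construction: for i from n down to 1, find the cell of Q containing i, remove the entry at that cell from P, and reverse-bump it up through P; the value ejected from row 1 is w(i).

Step i=7: Q has 7 at row 3, column 1; remove 5 from row 3 of P and reverse-bump: 5 enters row 2 and ejects 4; 4 enters row 1 and ejects 3. So w(7) = 3. P is now [[1, 2, 4, 7], [5, 6]].
Step i=6: Q has 6 at row 1, column 4; remove that cell from P, ejecting 7. So w(6) = 7. P is now [[1, 2, 4], [5, 6]].
Step i=5: Q has 5 at row 2, column 2; remove 6 from row 2 of P and reverse-bump: 6 enters row 1 and ejects 4. So w(5) = 4. P is now [[1, 2, 6], [5]].
Step i=4: Q has 4 at row 1, column 3; remove that cell from P, ejecting 6. So w(4) = 6. P is now [[1, 2], [5]].
Step i=3: Q has 3 at row 2, column 1; remove 5 from row 2 of P and reverse-bump: 5 enters row 1 and ejects 2. So w(3) = 2. P is now [[1, 5]].
Step i=2: Q has 2 at row 1, column 2; remove that cell from P, ejecting 5. So w(2) = 5. P is now [[1]].
Step i=1: Q has 1 at row 1, column 1; remove that cell from P, ejecting 1. So w(1) = 1. P is now [].

So w = 1 5 2 6 4 7 3.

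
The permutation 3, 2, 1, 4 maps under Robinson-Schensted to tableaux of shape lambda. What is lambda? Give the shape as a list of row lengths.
[2, 1, 1]

Row-insert each entry into an empty tableau.

After inserting 3: P = [[3]].
After inserting 2: P = [[2], [3]].
After inserting 1: P = [[1], [2], [3]].
After inserting 4: P = [[1, 4], [2], [3]].

The final insertion tableau P = [[1, 4], [2], [3]] has shape [2, 1, 1].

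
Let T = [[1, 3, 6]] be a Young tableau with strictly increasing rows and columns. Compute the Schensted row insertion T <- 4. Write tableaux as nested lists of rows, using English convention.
[[1, 3, 4], [6]]

In row 1, 4 replaces 6 (the leftmost entry greater than 4); 6 is bumped to row 2. 6 starts a new row 2. The new tableau is [[1, 3, 4], [6]].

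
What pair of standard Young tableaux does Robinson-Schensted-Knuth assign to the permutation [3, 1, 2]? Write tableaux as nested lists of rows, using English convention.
P = [[1, 2], [3]], Q = [[1, 3], [2]]

Insert each entry of the permutation into P by Schensted row insertion, recording in Q the position of each new cell.

After inserting 3: P = [[3]].
After inserting 1: P = [[1], [3]].
After inserting 2: P = [[1, 2], [3]].

So P = [[1, 2], [3]], Q = [[1, 3], [2]].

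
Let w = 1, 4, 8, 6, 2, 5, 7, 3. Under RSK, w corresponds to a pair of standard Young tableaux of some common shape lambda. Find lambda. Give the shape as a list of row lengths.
Row-insert each entry into an empty tableau.

After inserting 1: P = [[1]].
After inserting 4: P = [[1, 4]].
After inserting 8: P = [[1, 4, 8]].
After inserting 6: P = [[1, 4, 6], [8]].
After inserting 2: P = [[1, 2, 6], [4], [8]].
After inserting 5: P = [[1, 2, 5], [4, 6], [8]].
After inserting 7: P = [[1, 2, 5, 7], [4, 6], [8]].
After inserting 3: P = [[1, 2, 3, 7], [4, 5], [6], [8]].

The final insertion tableau P = [[1, 2, 3, 7], [4, 5], [6], [8]] has shape [4, 2, 1, 1].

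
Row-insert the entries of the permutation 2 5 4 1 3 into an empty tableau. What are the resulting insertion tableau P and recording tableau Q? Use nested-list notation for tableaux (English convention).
Insert each entry of the permutation into P by Schensted row insertion, recording in Q the position of each new cell.

After inserting 2: P = [[2]].
After inserting 5: P = [[2, 5]].
After inserting 4: P = [[2, 4], [5]].
After inserting 1: P = [[1, 4], [2], [5]].
After inserting 3: P = [[1, 3], [2, 4], [5]].

So P = [[1, 3], [2, 4], [5]], Q = [[1, 2], [3, 5], [4]].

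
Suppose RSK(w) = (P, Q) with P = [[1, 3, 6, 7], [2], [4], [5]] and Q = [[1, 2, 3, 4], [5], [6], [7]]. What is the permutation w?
Reverse the RSK construction: for i from n down to 1, find the cell of Q containing i, remove the entry at that cell from P, and reverse-bump it up through P; the value ejected from row 1 is w(i).

Step i=7: Q has 7 at row 4, column 1; remove 5 from row 4 of P and reverse-bump: 5 enters row 3 and ejects 4; 4 enters row 2 and ejects 2; 2 enters row 1 and ejects 1. So w(7) = 1. P is now [[2, 3, 6, 7], [4], [5]].
Step i=6: Q has 6 at row 3, column 1; remove 5 from row 3 of P and reverse-bump: 5 enters row 2 and ejects 4; 4 enters row 1 and ejects 3. So w(6) = 3. P is now [[2, 4, 6, 7], [5]].
Step i=5: Q has 5 at row 2, column 1; remove 5 from row 2 of P and reverse-bump: 5 enters row 1 and ejects 4. So w(5) = 4. P is now [[2, 5, 6, 7]].
Step i=4: Q has 4 at row 1, column 4; remove that cell from P, ejecting 7. So w(4) = 7. P is now [[2, 5, 6]].
Step i=3: Q has 3 at row 1, column 3; remove that cell from P, ejecting 6. So w(3) = 6. P is now [[2, 5]].
Step i=2: Q has 2 at row 1, column 2; remove that cell from P, ejecting 5. So w(2) = 5. P is now [[2]].
Step i=1: Q has 1 at row 1, column 1; remove that cell from P, ejecting 2. So w(1) = 2. P is now [].

So w = 2 5 6 7 4 3 1.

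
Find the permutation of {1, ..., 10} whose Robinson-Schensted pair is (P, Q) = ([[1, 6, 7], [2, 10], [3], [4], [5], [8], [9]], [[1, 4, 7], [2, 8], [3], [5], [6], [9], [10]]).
9 8 5 6 4 3 10 7 2 1

Reverse the RSK construction: for i from n down to 1, find the cell of Q containing i, remove the entry at that cell from P, and reverse-bump it up through P; the value ejected from row 1 is w(i).

Step i=10: Q has 10 at row 7, column 1; remove 9 from row 7 of P and reverse-bump: 9 enters row 6 and ejects 8; 8 enters row 5 and ejects 5; 5 enters row 4 and ejects 4; 4 enters row 3 and ejects 3; 3 enters row 2 and ejects 2; 2 enters row 1 and ejects 1. So w(10) = 1. P is now [[2, 6, 7], [3, 10], [4], [5], [8], [9]].
Step i=9: Q has 9 at row 6, column 1; remove 9 from row 6 of P and reverse-bump: 9 enters row 5 and ejects 8; 8 enters row 4 and ejects 5; 5 enters row 3 and ejects 4; 4 enters row 2 and ejects 3; 3 enters row 1 and ejects 2. So w(9) = 2. P is now [[3, 6, 7], [4, 10], [5], [8], [9]].
Step i=8: Q has 8 at row 2, column 2; remove 10 from row 2 of P and reverse-bump: 10 enters row 1 and ejects 7. So w(8) = 7. P is now [[3, 6, 10], [4], [5], [8], [9]].
Step i=7: Q has 7 at row 1, column 3; remove that cell from P, ejecting 10. So w(7) = 10. P is now [[3, 6], [4], [5], [8], [9]].
Step i=6: Q has 6 at row 5, column 1; remove 9 from row 5 of P and reverse-bump: 9 enters row 4 and ejects 8; 8 enters row 3 and ejects 5; 5 enters row 2 and ejects 4; 4 enters row 1 and ejects 3. So w(6) = 3. P is now [[4, 6], [5], [8], [9]].
Step i=5: Q has 5 at row 4, column 1; remove 9 from row 4 of P and reverse-bump: 9 enters row 3 and ejects 8; 8 enters row 2 and ejects 5; 5 enters row 1 and ejects 4. So w(5) = 4. P is now [[5, 6], [8], [9]].
Step i=4: Q has 4 at row 1, column 2; remove that cell from P, ejecting 6. So w(4) = 6. P is now [[5], [8], [9]].
Step i=3: Q has 3 at row 3, column 1; remove 9 from row 3 of P and reverse-bump: 9 enters row 2 and ejects 8; 8 enters row 1 and ejects 5. So w(3) = 5. P is now [[8], [9]].
Step i=2: Q has 2 at row 2, column 1; remove 9 from row 2 of P and reverse-bump: 9 enters row 1 and ejects 8. So w(2) = 8. P is now [[9]].
Step i=1: Q has 1 at row 1, column 1; remove that cell from P, ejecting 9. So w(1) = 9. P is now [].

So w = 9 8 5 6 4 3 10 7 2 1.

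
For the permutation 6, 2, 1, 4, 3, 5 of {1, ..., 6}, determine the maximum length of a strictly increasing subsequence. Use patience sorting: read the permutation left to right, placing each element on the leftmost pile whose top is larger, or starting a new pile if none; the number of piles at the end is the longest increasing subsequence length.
3

6: new pile. tops = [6]
2: onto pile 1 (replacing 6). tops = [2]
1: onto pile 1 (replacing 2). tops = [1]
4: new pile. tops = [1, 4]
3: onto pile 2 (replacing 4). tops = [1, 3]
5: new pile. tops = [1, 3, 5]

3 piles, so the longest increasing subsequence has length 3.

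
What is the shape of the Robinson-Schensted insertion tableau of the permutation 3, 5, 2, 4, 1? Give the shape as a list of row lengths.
[2, 2, 1]

Row-insert each entry into an empty tableau.

After inserting 3: P = [[3]].
After inserting 5: P = [[3, 5]].
After inserting 2: P = [[2, 5], [3]].
After inserting 4: P = [[2, 4], [3, 5]].
After inserting 1: P = [[1, 4], [2, 5], [3]].

The final insertion tableau P = [[1, 4], [2, 5], [3]] has shape [2, 2, 1].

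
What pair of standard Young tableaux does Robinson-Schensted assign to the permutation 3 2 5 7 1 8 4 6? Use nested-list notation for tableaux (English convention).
P = [[1, 4, 6, 8], [2, 5, 7], [3]], Q = [[1, 3, 4, 6], [2, 7, 8], [5]]

Insert each entry of the permutation into P by Schensted row insertion, recording in Q the position of each new cell.

Insert 3: appended to row 1. P = [[3]], Q = [[1]].
Insert 2: 2 bumps 3 from row 1; 3 starts row 2. P = [[2], [3]], Q = [[1], [2]].
Insert 5: appended to row 1. P = [[2, 5], [3]], Q = [[1, 3], [2]].
Insert 7: appended to row 1. P = [[2, 5, 7], [3]], Q = [[1, 3, 4], [2]].
Insert 1: 1 bumps 2 from row 1; 2 bumps 3 from row 2; 3 starts row 3. P = [[1, 5, 7], [2], [3]], Q = [[1, 3, 4], [2], [5]].
Insert 8: appended to row 1. P = [[1, 5, 7, 8], [2], [3]], Q = [[1, 3, 4, 6], [2], [5]].
Insert 4: 4 bumps 5 from row 1; 5 appends to row 2. P = [[1, 4, 7, 8], [2, 5], [3]], Q = [[1, 3, 4, 6], [2, 7], [5]].
Insert 6: 6 bumps 7 from row 1; 7 appends to row 2. P = [[1, 4, 6, 8], [2, 5, 7], [3]], Q = [[1, 3, 4, 6], [2, 7, 8], [5]].

So P = [[1, 4, 6, 8], [2, 5, 7], [3]], Q = [[1, 3, 4, 6], [2, 7, 8], [5]].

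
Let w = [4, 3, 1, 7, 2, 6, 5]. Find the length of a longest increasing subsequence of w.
3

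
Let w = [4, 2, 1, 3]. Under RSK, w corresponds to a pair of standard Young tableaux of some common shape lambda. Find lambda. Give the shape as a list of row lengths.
[2, 1, 1]

Row-insert each entry into an empty tableau.

After inserting 4: P = [[4]].
After inserting 2: P = [[2], [4]].
After inserting 1: P = [[1], [2], [4]].
After inserting 3: P = [[1, 3], [2], [4]].

The final insertion tableau P = [[1, 3], [2], [4]] has shape [2, 1, 1].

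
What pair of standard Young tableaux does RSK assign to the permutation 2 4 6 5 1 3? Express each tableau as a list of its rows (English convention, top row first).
P = [[1, 3, 5], [2, 4], [6]], Q = [[1, 2, 3], [4, 6], [5]]

Insert each entry of the permutation into P by Schensted row insertion, recording in Q the position of each new cell.

Insert 2: appended to row 1. P = [[2]], Q = [[1]].
Insert 4: appended to row 1. P = [[2, 4]], Q = [[1, 2]].
Insert 6: appended to row 1. P = [[2, 4, 6]], Q = [[1, 2, 3]].
Insert 5: 5 bumps 6 from row 1; 6 starts row 2. P = [[2, 4, 5], [6]], Q = [[1, 2, 3], [4]].
Insert 1: 1 bumps 2 from row 1; 2 bumps 6 from row 2; 6 starts row 3. P = [[1, 4, 5], [2], [6]], Q = [[1, 2, 3], [4], [5]].
Insert 3: 3 bumps 4 from row 1; 4 appends to row 2. P = [[1, 3, 5], [2, 4], [6]], Q = [[1, 2, 3], [4, 6], [5]].

So P = [[1, 3, 5], [2, 4], [6]], Q = [[1, 2, 3], [4, 6], [5]].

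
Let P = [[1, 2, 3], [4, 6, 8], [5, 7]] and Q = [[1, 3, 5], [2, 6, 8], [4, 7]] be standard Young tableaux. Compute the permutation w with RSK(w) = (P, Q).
Reverse the RSK construction: for i from n down to 1, find the cell of Q containing i, remove the entry at that cell from P, and reverse-bump it up through P; the value ejected from row 1 is w(i).

Step i=8: Q has 8 at row 2, column 3; remove 8 from row 2 of P and reverse-bump: 8 enters row 1 and ejects 3. So w(8) = 3. P is now [[1, 2, 8], [4, 6], [5, 7]].
Step i=7: Q has 7 at row 3, column 2; remove 7 from row 3 of P and reverse-bump: 7 enters row 2 and ejects 6; 6 enters row 1 and ejects 2. So w(7) = 2. P is now [[1, 6, 8], [4, 7], [5]].
Step i=6: Q has 6 at row 2, column 2; remove 7 from row 2 of P and reverse-bump: 7 enters row 1 and ejects 6. So w(6) = 6. P is now [[1, 7, 8], [4], [5]].
Step i=5: Q has 5 at row 1, column 3; remove that cell from P, ejecting 8. So w(5) = 8. P is now [[1, 7], [4], [5]].
Step i=4: Q has 4 at row 3, column 1; remove 5 from row 3 of P and reverse-bump: 5 enters row 2 and ejects 4; 4 enters row 1 and ejects 1. So w(4) = 1. P is now [[4, 7], [5]].
Step i=3: Q has 3 at row 1, column 2; remove that cell from P, ejecting 7. So w(3) = 7. P is now [[4], [5]].
Step i=2: Q has 2 at row 2, column 1; remove 5 from row 2 of P and reverse-bump: 5 enters row 1 and ejects 4. So w(2) = 4. P is now [[5]].
Step i=1: Q has 1 at row 1, column 1; remove that cell from P, ejecting 5. So w(1) = 5. P is now [].

So w = 5 4 7 1 8 6 2 3.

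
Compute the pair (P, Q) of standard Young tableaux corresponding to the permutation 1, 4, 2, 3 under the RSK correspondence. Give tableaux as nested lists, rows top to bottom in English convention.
P = [[1, 2, 3], [4]], Q = [[1, 2, 4], [3]]

Insert each entry of the permutation into P by Schensted row insertion, recording in Q the position of each new cell.

Insert 1: appended to row 1. P = [[1]], Q = [[1]].
Insert 4: appended to row 1. P = [[1, 4]], Q = [[1, 2]].
Insert 2: 2 bumps 4 from row 1; 4 starts row 2. P = [[1, 2], [4]], Q = [[1, 2], [3]].
Insert 3: appended to row 1. P = [[1, 2, 3], [4]], Q = [[1, 2, 4], [3]].

So P = [[1, 2, 3], [4]], Q = [[1, 2, 4], [3]].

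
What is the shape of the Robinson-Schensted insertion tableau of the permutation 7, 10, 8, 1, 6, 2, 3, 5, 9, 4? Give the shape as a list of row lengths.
[5, 2, 1, 1, 1]

Row-insert each entry into an empty tableau.

After inserting 7: P = [[7]].
After inserting 10: P = [[7, 10]].
After inserting 8: P = [[7, 8], [10]].
After inserting 1: P = [[1, 8], [7], [10]].
After inserting 6: P = [[1, 6], [7, 8], [10]].
After inserting 2: P = [[1, 2], [6, 8], [7], [10]].
After inserting 3: P = [[1, 2, 3], [6, 8], [7], [10]].
After inserting 5: P = [[1, 2, 3, 5], [6, 8], [7], [10]].
After inserting 9: P = [[1, 2, 3, 5, 9], [6, 8], [7], [10]].
After inserting 4: P = [[1, 2, 3, 4, 9], [5, 8], [6], [7], [10]].

The final insertion tableau P = [[1, 2, 3, 4, 9], [5, 8], [6], [7], [10]] has shape [5, 2, 1, 1, 1].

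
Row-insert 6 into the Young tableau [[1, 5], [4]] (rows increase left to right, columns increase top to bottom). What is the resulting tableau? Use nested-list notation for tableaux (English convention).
6 is larger than every entry of row 1, so it is appended to row 1. The new tableau is [[1, 5, 6], [4]].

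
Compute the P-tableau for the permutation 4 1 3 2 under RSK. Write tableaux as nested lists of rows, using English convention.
P = [[1, 2], [3], [4]]

Insert 4: appended to row 1. P = [[4]].
Insert 1: 1 bumps 4 from row 1; 4 starts row 2. P = [[1], [4]].
Insert 3: appended to row 1. P = [[1, 3], [4]].
Insert 2: 2 bumps 3 from row 1; 3 bumps 4 from row 2; 4 starts row 3. P = [[1, 2], [3], [4]].

So P = [[1, 2], [3], [4]].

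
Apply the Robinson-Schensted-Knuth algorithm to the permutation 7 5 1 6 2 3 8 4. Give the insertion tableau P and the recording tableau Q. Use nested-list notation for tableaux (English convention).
Insert each entry of the permutation into P by Schensted row insertion, recording in Q the position of each new cell.

Insert 7: appended to row 1. P = [[7]], Q = [[1]].
Insert 5: 5 bumps 7 from row 1; 7 starts row 2. P = [[5], [7]], Q = [[1], [2]].
Insert 1: 1 bumps 5 from row 1; 5 bumps 7 from row 2; 7 starts row 3. P = [[1], [5], [7]], Q = [[1], [2], [3]].
Insert 6: appended to row 1. P = [[1, 6], [5], [7]], Q = [[1, 4], [2], [3]].
Insert 2: 2 bumps 6 from row 1; 6 appends to row 2. P = [[1, 2], [5, 6], [7]], Q = [[1, 4], [2, 5], [3]].
Insert 3: appended to row 1. P = [[1, 2, 3], [5, 6], [7]], Q = [[1, 4, 6], [2, 5], [3]].
Insert 8: appended to row 1. P = [[1, 2, 3, 8], [5, 6], [7]], Q = [[1, 4, 6, 7], [2, 5], [3]].
Insert 4: 4 bumps 8 from row 1; 8 appends to row 2. P = [[1, 2, 3, 4], [5, 6, 8], [7]], Q = [[1, 4, 6, 7], [2, 5, 8], [3]].

So P = [[1, 2, 3, 4], [5, 6, 8], [7]], Q = [[1, 4, 6, 7], [2, 5, 8], [3]].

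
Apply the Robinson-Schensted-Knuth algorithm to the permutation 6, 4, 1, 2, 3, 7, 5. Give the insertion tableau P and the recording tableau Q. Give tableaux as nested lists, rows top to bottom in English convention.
P = [[1, 2, 3, 5], [4, 7], [6]], Q = [[1, 4, 5, 6], [2, 7], [3]]

Insert each entry of the permutation into P by Schensted row insertion, recording in Q the position of each new cell.

Insert 6: appended to row 1. P = [[6]], Q = [[1]].
Insert 4: 4 bumps 6 from row 1; 6 starts row 2. P = [[4], [6]], Q = [[1], [2]].
Insert 1: 1 bumps 4 from row 1; 4 bumps 6 from row 2; 6 starts row 3. P = [[1], [4], [6]], Q = [[1], [2], [3]].
Insert 2: appended to row 1. P = [[1, 2], [4], [6]], Q = [[1, 4], [2], [3]].
Insert 3: appended to row 1. P = [[1, 2, 3], [4], [6]], Q = [[1, 4, 5], [2], [3]].
Insert 7: appended to row 1. P = [[1, 2, 3, 7], [4], [6]], Q = [[1, 4, 5, 6], [2], [3]].
Insert 5: 5 bumps 7 from row 1; 7 appends to row 2. P = [[1, 2, 3, 5], [4, 7], [6]], Q = [[1, 4, 5, 6], [2, 7], [3]].

So P = [[1, 2, 3, 5], [4, 7], [6]], Q = [[1, 4, 5, 6], [2, 7], [3]].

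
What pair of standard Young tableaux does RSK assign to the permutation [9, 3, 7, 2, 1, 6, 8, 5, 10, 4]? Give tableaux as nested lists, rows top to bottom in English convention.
P = [[1, 4, 8, 10], [2, 5], [3, 6], [7], [9]], Q = [[1, 3, 7, 9], [2, 6], [4, 8], [5], [10]]

Insert each entry of the permutation into P by Schensted row insertion, recording in Q the position of each new cell.

Insert 9: appended to row 1. P = [[9]], Q = [[1]].
Insert 3: 3 bumps 9 from row 1; 9 starts row 2. P = [[3], [9]], Q = [[1], [2]].
Insert 7: appended to row 1. P = [[3, 7], [9]], Q = [[1, 3], [2]].
Insert 2: 2 bumps 3 from row 1; 3 bumps 9 from row 2; 9 starts row 3. P = [[2, 7], [3], [9]], Q = [[1, 3], [2], [4]].
Insert 1: 1 bumps 2 from row 1; 2 bumps 3 from row 2; 3 bumps 9 from row 3; 9 starts row 4. P = [[1, 7], [2], [3], [9]], Q = [[1, 3], [2], [4], [5]].
Insert 6: 6 bumps 7 from row 1; 7 appends to row 2. P = [[1, 6], [2, 7], [3], [9]], Q = [[1, 3], [2, 6], [4], [5]].
Insert 8: appended to row 1. P = [[1, 6, 8], [2, 7], [3], [9]], Q = [[1, 3, 7], [2, 6], [4], [5]].
Insert 5: 5 bumps 6 from row 1; 6 bumps 7 from row 2; 7 appends to row 3. P = [[1, 5, 8], [2, 6], [3, 7], [9]], Q = [[1, 3, 7], [2, 6], [4, 8], [5]].
Insert 10: appended to row 1. P = [[1, 5, 8, 10], [2, 6], [3, 7], [9]], Q = [[1, 3, 7, 9], [2, 6], [4, 8], [5]].
Insert 4: 4 bumps 5 from row 1; 5 bumps 6 from row 2; 6 bumps 7 from row 3; 7 bumps 9 from row 4; 9 starts row 5. P = [[1, 4, 8, 10], [2, 5], [3, 6], [7], [9]], Q = [[1, 3, 7, 9], [2, 6], [4, 8], [5], [10]].

So P = [[1, 4, 8, 10], [2, 5], [3, 6], [7], [9]], Q = [[1, 3, 7, 9], [2, 6], [4, 8], [5], [10]].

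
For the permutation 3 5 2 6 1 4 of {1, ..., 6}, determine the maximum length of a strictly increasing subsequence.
3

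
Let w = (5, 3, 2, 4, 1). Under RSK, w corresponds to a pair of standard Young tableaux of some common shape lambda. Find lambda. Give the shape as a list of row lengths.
Row-insert each entry into an empty tableau.

After inserting 5: P = [[5]].
After inserting 3: P = [[3], [5]].
After inserting 2: P = [[2], [3], [5]].
After inserting 4: P = [[2, 4], [3], [5]].
After inserting 1: P = [[1, 4], [2], [3], [5]].

The final insertion tableau P = [[1, 4], [2], [3], [5]] has shape [2, 1, 1, 1].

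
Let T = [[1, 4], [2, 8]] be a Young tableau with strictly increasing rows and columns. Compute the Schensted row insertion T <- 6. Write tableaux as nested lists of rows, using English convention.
6 is larger than every entry of row 1, so it is appended to row 1. The new tableau is [[1, 4, 6], [2, 8]].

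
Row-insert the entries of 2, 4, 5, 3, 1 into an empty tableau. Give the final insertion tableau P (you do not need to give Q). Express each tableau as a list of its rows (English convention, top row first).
After inserting 2: P = [[2]].
After inserting 4: P = [[2, 4]].
After inserting 5: P = [[2, 4, 5]].
After inserting 3: P = [[2, 3, 5], [4]].
After inserting 1: P = [[1, 3, 5], [2], [4]].

So P = [[1, 3, 5], [2], [4]].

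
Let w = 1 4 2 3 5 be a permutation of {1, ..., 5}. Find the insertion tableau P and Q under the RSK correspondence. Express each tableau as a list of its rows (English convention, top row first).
Insert each entry of the permutation into P by Schensted row insertion, recording in Q the position of each new cell.

Insert 1: appended to row 1. P = [[1]], Q = [[1]].
Insert 4: appended to row 1. P = [[1, 4]], Q = [[1, 2]].
Insert 2: 2 bumps 4 from row 1; 4 starts row 2. P = [[1, 2], [4]], Q = [[1, 2], [3]].
Insert 3: appended to row 1. P = [[1, 2, 3], [4]], Q = [[1, 2, 4], [3]].
Insert 5: appended to row 1. P = [[1, 2, 3, 5], [4]], Q = [[1, 2, 4, 5], [3]].

So P = [[1, 2, 3, 5], [4]], Q = [[1, 2, 4, 5], [3]].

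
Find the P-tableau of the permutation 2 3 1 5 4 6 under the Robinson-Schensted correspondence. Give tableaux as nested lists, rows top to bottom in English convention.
Insert 2: appended to row 1. P = [[2]].
Insert 3: appended to row 1. P = [[2, 3]].
Insert 1: 1 bumps 2 from row 1; 2 starts row 2. P = [[1, 3], [2]].
Insert 5: appended to row 1. P = [[1, 3, 5], [2]].
Insert 4: 4 bumps 5 from row 1; 5 appends to row 2. P = [[1, 3, 4], [2, 5]].
Insert 6: appended to row 1. P = [[1, 3, 4, 6], [2, 5]].

So P = [[1, 3, 4, 6], [2, 5]].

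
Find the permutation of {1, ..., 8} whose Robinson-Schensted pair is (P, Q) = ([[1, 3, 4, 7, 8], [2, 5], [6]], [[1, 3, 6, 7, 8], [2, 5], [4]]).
6 2 5 1 3 4 7 8

Reverse the RSK construction: for i from n down to 1, find the cell of Q containing i, remove the entry at that cell from P, and reverse-bump it up through P; the value ejected from row 1 is w(i).

Step i=8: Q has 8 at row 1, column 5; remove that cell from P, ejecting 8. So w(8) = 8. P is now [[1, 3, 4, 7], [2, 5], [6]].
Step i=7: Q has 7 at row 1, column 4; remove that cell from P, ejecting 7. So w(7) = 7. P is now [[1, 3, 4], [2, 5], [6]].
Step i=6: Q has 6 at row 1, column 3; remove that cell from P, ejecting 4. So w(6) = 4. P is now [[1, 3], [2, 5], [6]].
Step i=5: Q has 5 at row 2, column 2; remove 5 from row 2 of P and reverse-bump: 5 enters row 1 and ejects 3. So w(5) = 3. P is now [[1, 5], [2], [6]].
Step i=4: Q has 4 at row 3, column 1; remove 6 from row 3 of P and reverse-bump: 6 enters row 2 and ejects 2; 2 enters row 1 and ejects 1. So w(4) = 1. P is now [[2, 5], [6]].
Step i=3: Q has 3 at row 1, column 2; remove that cell from P, ejecting 5. So w(3) = 5. P is now [[2], [6]].
Step i=2: Q has 2 at row 2, column 1; remove 6 from row 2 of P and reverse-bump: 6 enters row 1 and ejects 2. So w(2) = 2. P is now [[6]].
Step i=1: Q has 1 at row 1, column 1; remove that cell from P, ejecting 6. So w(1) = 6. P is now [].

So w = 6 2 5 1 3 4 7 8.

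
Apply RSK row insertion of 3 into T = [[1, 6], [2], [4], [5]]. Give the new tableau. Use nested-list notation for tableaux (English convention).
[[1, 3], [2, 6], [4], [5]]

In row 1, 3 replaces 6 (the leftmost entry greater than 3); 6 is bumped to row 2. 6 is appended to row 2. The new tableau is [[1, 3], [2, 6], [4], [5]].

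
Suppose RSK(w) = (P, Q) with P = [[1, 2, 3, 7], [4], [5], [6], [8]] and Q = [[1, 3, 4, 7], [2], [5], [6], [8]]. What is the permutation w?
Reverse the RSK construction: for i from n down to 1, find the cell of Q containing i, remove the entry at that cell from P, and reverse-bump it up through P; the value ejected from row 1 is w(i).

Step i=8: Q has 8 at row 5, column 1; remove 8 from row 5 of P and reverse-bump: 8 enters row 4 and ejects 6; 6 enters row 3 and ejects 5; 5 enters row 2 and ejects 4; 4 enters row 1 and ejects 3. So w(8) = 3. P is now [[1, 2, 4, 7], [5], [6], [8]].
Step i=7: Q has 7 at row 1, column 4; remove that cell from P, ejecting 7. So w(7) = 7. P is now [[1, 2, 4], [5], [6], [8]].
Step i=6: Q has 6 at row 4, column 1; remove 8 from row 4 of P and reverse-bump: 8 enters row 3 and ejects 6; 6 enters row 2 and ejects 5; 5 enters row 1 and ejects 4. So w(6) = 4. P is now [[1, 2, 5], [6], [8]].
Step i=5: Q has 5 at row 3, column 1; remove 8 from row 3 of P and reverse-bump: 8 enters row 2 and ejects 6; 6 enters row 1 and ejects 5. So w(5) = 5. P is now [[1, 2, 6], [8]].
Step i=4: Q has 4 at row 1, column 3; remove that cell from P, ejecting 6. So w(4) = 6. P is now [[1, 2], [8]].
Step i=3: Q has 3 at row 1, column 2; remove that cell from P, ejecting 2. So w(3) = 2. P is now [[1], [8]].
Step i=2: Q has 2 at row 2, column 1; remove 8 from row 2 of P and reverse-bump: 8 enters row 1 and ejects 1. So w(2) = 1. P is now [[8]].
Step i=1: Q has 1 at row 1, column 1; remove that cell from P, ejecting 8. So w(1) = 8. P is now [].

So w = 8 1 2 6 5 4 7 3.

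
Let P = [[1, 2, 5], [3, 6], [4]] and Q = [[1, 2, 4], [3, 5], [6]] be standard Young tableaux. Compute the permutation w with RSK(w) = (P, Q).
Reverse RSK: for i = n, n-1, ..., 1, locate i in Q, remove the corresponding corner cell from P, and reverse-bump its entry up through P; the value ejected from row 1 is w(i).

So w = 1 4 3 6 5 2.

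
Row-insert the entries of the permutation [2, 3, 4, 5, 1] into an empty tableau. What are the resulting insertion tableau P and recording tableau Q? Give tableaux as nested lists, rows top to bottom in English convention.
Insert each entry of the permutation into P by Schensted row insertion, recording in Q the position of each new cell.

Insert 2: appended to row 1. P = [[2]].
Insert 3: appended to row 1. P = [[2, 3]].
Insert 4: appended to row 1. P = [[2, 3, 4]].
Insert 5: appended to row 1. P = [[2, 3, 4, 5]].
Insert 1: 1 bumps 2 from row 1; 2 starts row 2. P = [[1, 3, 4, 5], [2]].

So P = [[1, 3, 4, 5], [2]], Q = [[1, 2, 3, 4], [5]].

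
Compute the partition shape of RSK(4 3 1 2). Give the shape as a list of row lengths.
Row-insert each entry into an empty tableau.

After inserting 4: P = [[4]].
After inserting 3: P = [[3], [4]].
After inserting 1: P = [[1], [3], [4]].
After inserting 2: P = [[1, 2], [3], [4]].

The final insertion tableau P = [[1, 2], [3], [4]] has shape [2, 1, 1].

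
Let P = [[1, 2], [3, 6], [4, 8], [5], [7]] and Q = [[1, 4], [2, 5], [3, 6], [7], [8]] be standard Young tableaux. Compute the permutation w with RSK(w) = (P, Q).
Reverse the RSK construction: for i from n down to 1, find the cell of Q containing i, remove the entry at that cell from P, and reverse-bump it up through P; the value ejected from row 1 is w(i).

Step i=8: Q has 8 at row 5, column 1; remove 7 from row 5 of P and reverse-bump: 7 enters row 4 and ejects 5; 5 enters row 3 and ejects 4; 4 enters row 2 and ejects 3; 3 enters row 1 and ejects 2. So w(8) = 2. P is now [[1, 3], [4, 6], [5, 8], [7]].
Step i=7: Q has 7 at row 4, column 1; remove 7 from row 4 of P and reverse-bump: 7 enters row 3 and ejects 5; 5 enters row 2 and ejects 4; 4 enters row 1 and ejects 3. So w(7) = 3. P is now [[1, 4], [5, 6], [7, 8]].
Step i=6: Q has 6 at row 3, column 2; remove 8 from row 3 of P and reverse-bump: 8 enters row 2 and ejects 6; 6 enters row 1 and ejects 4. So w(6) = 4. P is now [[1, 6], [5, 8], [7]].
Step i=5: Q has 5 at row 2, column 2; remove 8 from row 2 of P and reverse-bump: 8 enters row 1 and ejects 6. So w(5) = 6. P is now [[1, 8], [5], [7]].
Step i=4: Q has 4 at row 1, column 2; remove that cell from P, ejecting 8. So w(4) = 8. P is now [[1], [5], [7]].
Step i=3: Q has 3 at row 3, column 1; remove 7 from row 3 of P and reverse-bump: 7 enters row 2 and ejects 5; 5 enters row 1 and ejects 1. So w(3) = 1. P is now [[5], [7]].
Step i=2: Q has 2 at row 2, column 1; remove 7 from row 2 of P and reverse-bump: 7 enters row 1 and ejects 5. So w(2) = 5. P is now [[7]].
Step i=1: Q has 1 at row 1, column 1; remove that cell from P, ejecting 7. So w(1) = 7. P is now [].

So w = 7 5 1 8 6 4 3 2.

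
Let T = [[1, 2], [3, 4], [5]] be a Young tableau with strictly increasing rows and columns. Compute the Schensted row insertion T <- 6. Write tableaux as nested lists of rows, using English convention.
6 is larger than every entry of row 1, so it is appended to row 1. The new tableau is [[1, 2, 6], [3, 4], [5]].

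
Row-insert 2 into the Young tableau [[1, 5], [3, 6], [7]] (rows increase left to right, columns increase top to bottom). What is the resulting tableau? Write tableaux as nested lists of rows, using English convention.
[[1, 2], [3, 5], [6], [7]]

In row 1, 2 replaces 5 (the leftmost entry greater than 2); 5 is bumped to row 2. In row 2, 5 replaces 6 (the leftmost entry greater than 5); 6 is bumped to row 3. In row 3, 6 replaces 7 (the leftmost entry greater than 6); 7 is bumped to row 4. 7 starts a new row 4. The new tableau is [[1, 2], [3, 5], [6], [7]].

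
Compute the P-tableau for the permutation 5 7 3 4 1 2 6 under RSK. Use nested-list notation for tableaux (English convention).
Insert 5: appended to row 1. P = [[5]].
Insert 7: appended to row 1. P = [[5, 7]].
Insert 3: 3 bumps 5 from row 1; 5 starts row 2. P = [[3, 7], [5]].
Insert 4: 4 bumps 7 from row 1; 7 appends to row 2. P = [[3, 4], [5, 7]].
Insert 1: 1 bumps 3 from row 1; 3 bumps 5 from row 2; 5 starts row 3. P = [[1, 4], [3, 7], [5]].
Insert 2: 2 bumps 4 from row 1; 4 bumps 7 from row 2; 7 appends to row 3. P = [[1, 2], [3, 4], [5, 7]].
Insert 6: appended to row 1. P = [[1, 2, 6], [3, 4], [5, 7]].

So P = [[1, 2, 6], [3, 4], [5, 7]].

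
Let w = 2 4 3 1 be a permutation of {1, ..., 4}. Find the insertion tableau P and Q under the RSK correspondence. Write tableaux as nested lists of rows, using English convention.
P = [[1, 3], [2], [4]], Q = [[1, 2], [3], [4]]

Insert each entry of the permutation into P by Schensted row insertion, recording in Q the position of each new cell.

Insert 2: appended to row 1. P = [[2]].
Insert 4: appended to row 1. P = [[2, 4]].
Insert 3: 3 bumps 4 from row 1; 4 starts row 2. P = [[2, 3], [4]].
Insert 1: 1 bumps 2 from row 1; 2 bumps 4 from row 2; 4 starts row 3. P = [[1, 3], [2], [4]].

So P = [[1, 3], [2], [4]], Q = [[1, 2], [3], [4]].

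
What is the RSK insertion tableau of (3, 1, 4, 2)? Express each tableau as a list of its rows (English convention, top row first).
P = [[1, 2], [3, 4]]

Insert 3: appended to row 1. P = [[3]].
Insert 1: 1 bumps 3 from row 1; 3 starts row 2. P = [[1], [3]].
Insert 4: appended to row 1. P = [[1, 4], [3]].
Insert 2: 2 bumps 4 from row 1; 4 appends to row 2. P = [[1, 2], [3, 4]].

So P = [[1, 2], [3, 4]].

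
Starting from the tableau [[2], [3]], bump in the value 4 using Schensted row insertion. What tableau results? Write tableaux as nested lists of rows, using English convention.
4 is larger than every entry of row 1, so it is appended to row 1. The new tableau is [[2, 4], [3]].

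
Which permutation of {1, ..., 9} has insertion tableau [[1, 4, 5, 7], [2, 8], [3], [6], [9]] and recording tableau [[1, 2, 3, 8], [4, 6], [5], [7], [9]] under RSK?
Reverse RSK: for i = n, n-1, ..., 1, locate i in Q, remove the corresponding corner cell from P, and reverse-bump its entry up through P; the value ejected from row 1 is w(i).

So w = 3 6 9 8 4 5 2 7 1.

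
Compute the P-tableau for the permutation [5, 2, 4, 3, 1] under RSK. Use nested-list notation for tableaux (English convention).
Insert 5: appended to row 1. P = [[5]].
Insert 2: 2 bumps 5 from row 1; 5 starts row 2. P = [[2], [5]].
Insert 4: appended to row 1. P = [[2, 4], [5]].
Insert 3: 3 bumps 4 from row 1; 4 bumps 5 from row 2; 5 starts row 3. P = [[2, 3], [4], [5]].
Insert 1: 1 bumps 2 from row 1; 2 bumps 4 from row 2; 4 bumps 5 from row 3; 5 starts row 4. P = [[1, 3], [2], [4], [5]].

So P = [[1, 3], [2], [4], [5]].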